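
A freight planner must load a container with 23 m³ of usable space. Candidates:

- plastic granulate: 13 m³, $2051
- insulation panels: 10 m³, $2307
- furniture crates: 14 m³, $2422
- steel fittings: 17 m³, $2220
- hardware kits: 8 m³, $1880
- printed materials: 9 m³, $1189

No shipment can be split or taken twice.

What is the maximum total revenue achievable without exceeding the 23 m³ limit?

Taking the top-ratio shipments first gives insulation panels + hardware kits for 4187 (18 m³).
Dropping hardware kits frees 8 m³; slotting in plastic granulate (13 m³) lifts the total to 4358 at 23 m³.
Nothing else within 23 m³ beats 4358.

4358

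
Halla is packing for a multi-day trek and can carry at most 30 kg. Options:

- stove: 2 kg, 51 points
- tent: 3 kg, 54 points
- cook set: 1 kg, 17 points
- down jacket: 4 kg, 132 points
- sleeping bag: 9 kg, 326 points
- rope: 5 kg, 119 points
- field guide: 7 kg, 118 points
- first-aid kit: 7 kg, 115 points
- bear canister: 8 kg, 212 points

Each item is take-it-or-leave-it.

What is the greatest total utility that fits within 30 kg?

860

Filling by ratio: stove + cook set + down jacket + sleeping bag + rope + bear canister for 857, with 1 kg left unused.
Dropping stove frees 2 kg; slotting in tent (3 kg) lifts the total to 860 at 30 kg.
Every other selection either busts 30 kg or fails to beat 860.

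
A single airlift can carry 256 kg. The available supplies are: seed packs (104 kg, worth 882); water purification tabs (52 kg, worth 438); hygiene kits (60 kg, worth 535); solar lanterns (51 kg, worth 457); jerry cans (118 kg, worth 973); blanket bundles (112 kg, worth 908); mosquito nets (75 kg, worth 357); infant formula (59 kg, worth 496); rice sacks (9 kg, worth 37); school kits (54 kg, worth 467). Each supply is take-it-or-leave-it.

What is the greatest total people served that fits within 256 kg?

The ratio heuristic lands on water purification tabs + hygiene kits + solar lanterns + rice sacks + school kits (1934) but leaves 30 kg idle.
A better packing is hygiene kits + jerry cans + infant formula + rice sacks: 246 kg, total 2041.
An exhaustive check of the 1024 subsets confirms 2041.

2041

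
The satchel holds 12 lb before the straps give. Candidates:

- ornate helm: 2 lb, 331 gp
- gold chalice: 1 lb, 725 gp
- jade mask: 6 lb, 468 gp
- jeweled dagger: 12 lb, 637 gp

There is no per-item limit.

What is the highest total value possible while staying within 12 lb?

Ranking by ratio (value/lb): gold chalice 725.00, ornate helm 165.50, jade mask 78.00, jeweled dagger 53.08.
The ratio ordering already packs tightly: 12×gold chalice, 12 lb, 8700.

8700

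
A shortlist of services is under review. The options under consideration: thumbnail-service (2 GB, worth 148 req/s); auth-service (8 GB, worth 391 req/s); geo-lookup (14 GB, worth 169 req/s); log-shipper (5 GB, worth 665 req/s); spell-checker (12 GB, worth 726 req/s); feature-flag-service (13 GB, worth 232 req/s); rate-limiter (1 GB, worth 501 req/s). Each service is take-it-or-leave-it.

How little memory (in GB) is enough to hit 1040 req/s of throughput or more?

6

Minimise GB subject to total throughput ≥ 1040.
log-shipper + rate-limiter: 1166 throughput at 6 GB.
Below 6 GB the best achievable stays under 1040.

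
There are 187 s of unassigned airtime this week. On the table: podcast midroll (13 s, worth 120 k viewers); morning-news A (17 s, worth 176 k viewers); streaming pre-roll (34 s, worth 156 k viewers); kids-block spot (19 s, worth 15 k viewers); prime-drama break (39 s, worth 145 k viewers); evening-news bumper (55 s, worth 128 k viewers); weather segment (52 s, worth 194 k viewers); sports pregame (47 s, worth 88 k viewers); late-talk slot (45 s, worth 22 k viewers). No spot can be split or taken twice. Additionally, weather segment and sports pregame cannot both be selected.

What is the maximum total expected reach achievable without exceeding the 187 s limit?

Podcast midroll + morning-news A + streaming pre-roll + kids-block spot + prime-drama break + weather segment uses 174 of the 187 s and totals 806.
The closest alternative, podcast midroll + morning-news A + streaming pre-roll + prime-drama break + weather segment, reaches only 791.

806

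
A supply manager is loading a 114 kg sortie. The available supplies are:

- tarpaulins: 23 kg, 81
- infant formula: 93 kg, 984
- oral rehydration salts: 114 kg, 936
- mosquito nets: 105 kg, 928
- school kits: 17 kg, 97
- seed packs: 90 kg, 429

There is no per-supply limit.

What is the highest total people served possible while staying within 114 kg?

1081

Ranking by ratio (people served/kg): infant formula 10.58, mosquito nets 8.84, oral rehydration salts 8.21.
Infant formula + school kits uses 110 of the 114 kg and totals 1081.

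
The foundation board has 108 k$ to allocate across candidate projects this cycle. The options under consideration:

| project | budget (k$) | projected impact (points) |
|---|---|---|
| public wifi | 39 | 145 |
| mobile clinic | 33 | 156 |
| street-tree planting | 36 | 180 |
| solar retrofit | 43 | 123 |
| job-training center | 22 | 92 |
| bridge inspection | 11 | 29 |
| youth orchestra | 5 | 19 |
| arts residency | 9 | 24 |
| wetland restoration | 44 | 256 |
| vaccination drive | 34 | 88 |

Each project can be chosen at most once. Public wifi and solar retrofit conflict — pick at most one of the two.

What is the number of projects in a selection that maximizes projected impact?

The maximum projected impact within 108 k$ is 547.
For example street-tree planting + job-training center + youth orchestra + wetland restoration achieves it, using 107 k$.
Every optimal selection uses 4 projects.

4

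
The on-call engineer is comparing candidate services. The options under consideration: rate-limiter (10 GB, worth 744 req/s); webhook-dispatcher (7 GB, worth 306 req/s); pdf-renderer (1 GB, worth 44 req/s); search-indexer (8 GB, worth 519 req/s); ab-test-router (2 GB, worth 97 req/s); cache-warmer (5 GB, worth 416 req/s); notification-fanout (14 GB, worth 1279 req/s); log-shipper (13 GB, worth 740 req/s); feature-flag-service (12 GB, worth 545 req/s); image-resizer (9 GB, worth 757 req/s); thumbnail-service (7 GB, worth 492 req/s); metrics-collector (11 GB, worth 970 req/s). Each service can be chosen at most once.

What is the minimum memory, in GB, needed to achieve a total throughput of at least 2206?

25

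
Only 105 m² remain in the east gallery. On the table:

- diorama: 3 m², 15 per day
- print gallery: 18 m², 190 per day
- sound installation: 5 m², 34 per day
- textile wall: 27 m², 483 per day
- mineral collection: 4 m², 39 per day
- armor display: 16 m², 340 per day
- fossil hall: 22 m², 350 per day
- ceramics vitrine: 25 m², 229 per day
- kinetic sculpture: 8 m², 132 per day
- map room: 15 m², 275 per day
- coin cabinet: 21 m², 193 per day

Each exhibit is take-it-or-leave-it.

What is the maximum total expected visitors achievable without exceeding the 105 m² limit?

Density check — armor display 21.25, map room 18.33, textile wall 17.89 are the best per m².
Taking the top-ratio exhibits first gives diorama + sound installation + textile wall + mineral collection + armor display + fossil hall + kinetic sculpture + map room for 1668 (100 m²).
Dropping sound installation and kinetic sculpture frees 13 m²; slotting in print gallery (18 m²) lifts the total to 1692 at 105 m².
No other feasible combination exceeds 1692.

1692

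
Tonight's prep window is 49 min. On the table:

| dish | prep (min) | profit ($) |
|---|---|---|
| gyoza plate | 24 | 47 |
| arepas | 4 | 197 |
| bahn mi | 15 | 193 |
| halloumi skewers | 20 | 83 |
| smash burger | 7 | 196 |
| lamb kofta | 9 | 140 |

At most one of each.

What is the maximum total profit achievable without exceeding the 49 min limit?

Density check — arepas 49.25, smash burger 28.00, lamb kofta 15.56, bahn mi 12.87 are the best per min.
Taking arepas + bahn mi + smash burger + lamb kofta: 35 min used, 726 in profit.
Every other selection either busts 49 min or fails to beat 726.

726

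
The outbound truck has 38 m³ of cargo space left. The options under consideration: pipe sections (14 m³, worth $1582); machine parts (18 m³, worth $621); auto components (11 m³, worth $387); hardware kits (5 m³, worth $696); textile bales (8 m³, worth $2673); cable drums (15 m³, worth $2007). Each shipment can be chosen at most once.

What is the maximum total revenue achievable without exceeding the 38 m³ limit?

Filling by ratio: hardware kits + textile bales + cable drums for 5376, with 10 m³ left unused.
Replace hardware kits with pipe sections: the trade gains 886 net, giving 6262 at 37 m³.
Nothing else within 38 m³ beats 6262.

6262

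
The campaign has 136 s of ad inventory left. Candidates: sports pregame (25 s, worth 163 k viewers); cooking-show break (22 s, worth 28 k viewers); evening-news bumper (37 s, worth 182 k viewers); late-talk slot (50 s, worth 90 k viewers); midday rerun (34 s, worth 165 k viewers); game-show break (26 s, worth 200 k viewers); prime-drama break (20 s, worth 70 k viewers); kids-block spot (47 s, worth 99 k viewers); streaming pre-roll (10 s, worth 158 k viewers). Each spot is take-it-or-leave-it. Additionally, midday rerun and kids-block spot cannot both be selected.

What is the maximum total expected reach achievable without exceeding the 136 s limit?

868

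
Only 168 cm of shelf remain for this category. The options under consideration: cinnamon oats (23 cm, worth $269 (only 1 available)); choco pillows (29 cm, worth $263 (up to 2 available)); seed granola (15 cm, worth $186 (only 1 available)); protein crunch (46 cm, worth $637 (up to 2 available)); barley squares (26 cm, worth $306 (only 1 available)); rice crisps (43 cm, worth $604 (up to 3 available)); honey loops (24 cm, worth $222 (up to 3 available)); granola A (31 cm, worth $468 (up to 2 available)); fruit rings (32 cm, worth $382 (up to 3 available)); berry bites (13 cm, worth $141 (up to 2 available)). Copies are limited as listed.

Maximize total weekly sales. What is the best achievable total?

2363

Density check — granola A 15.10, rice crisps 14.05, protein crunch 13.85, seed granola 12.40 are the best per cm.
Filling by ratio: seed granola + 2×rice crisps + 2×granola A for 2330, with 5 cm left unused.
Dropping rice crisps frees 43 cm; slotting in protein crunch (46 cm) lifts the total to 2363 at 166 cm.
No other feasible combination exceeds 2363.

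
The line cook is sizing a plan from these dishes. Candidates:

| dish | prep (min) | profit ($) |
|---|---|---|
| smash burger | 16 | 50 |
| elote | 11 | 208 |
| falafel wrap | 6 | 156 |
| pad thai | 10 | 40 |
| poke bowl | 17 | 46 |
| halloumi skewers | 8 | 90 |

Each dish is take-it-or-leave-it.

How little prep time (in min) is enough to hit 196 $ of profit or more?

Minimise min subject to total profit ≥ 196.
elote reaches 208 using 11 min.
Below 11 min the best achievable stays under 196.

11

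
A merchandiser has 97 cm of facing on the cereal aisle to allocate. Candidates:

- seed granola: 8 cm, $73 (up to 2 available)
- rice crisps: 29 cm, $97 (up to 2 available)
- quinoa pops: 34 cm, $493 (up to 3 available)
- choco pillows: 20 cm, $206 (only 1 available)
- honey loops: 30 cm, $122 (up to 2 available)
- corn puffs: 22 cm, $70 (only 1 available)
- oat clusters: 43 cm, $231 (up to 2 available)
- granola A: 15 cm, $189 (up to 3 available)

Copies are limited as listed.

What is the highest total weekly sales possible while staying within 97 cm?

1265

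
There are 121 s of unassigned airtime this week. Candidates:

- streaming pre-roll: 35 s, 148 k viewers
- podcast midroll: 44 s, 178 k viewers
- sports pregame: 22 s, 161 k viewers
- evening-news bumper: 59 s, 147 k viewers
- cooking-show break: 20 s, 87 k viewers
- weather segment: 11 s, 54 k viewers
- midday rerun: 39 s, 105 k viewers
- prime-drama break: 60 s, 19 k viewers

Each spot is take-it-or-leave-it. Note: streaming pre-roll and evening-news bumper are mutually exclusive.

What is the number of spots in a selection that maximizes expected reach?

4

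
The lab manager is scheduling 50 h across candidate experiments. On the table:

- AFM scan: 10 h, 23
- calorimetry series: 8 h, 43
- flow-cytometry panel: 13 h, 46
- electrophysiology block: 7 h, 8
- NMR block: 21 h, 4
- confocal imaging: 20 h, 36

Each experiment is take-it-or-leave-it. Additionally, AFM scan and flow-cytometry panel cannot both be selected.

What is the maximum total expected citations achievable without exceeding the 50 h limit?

Ranking by ratio (expected citations/h): calorimetry series 5.38, flow-cytometry panel 3.54, AFM scan 2.30, confocal imaging 1.80.
Calorimetry series + flow-cytometry panel + electrophysiology block + confocal imaging uses 48 of the 50 h and totals 133.
The spare 2 h is too small for any remaining experiment, and no feasible exchange beats 133.

133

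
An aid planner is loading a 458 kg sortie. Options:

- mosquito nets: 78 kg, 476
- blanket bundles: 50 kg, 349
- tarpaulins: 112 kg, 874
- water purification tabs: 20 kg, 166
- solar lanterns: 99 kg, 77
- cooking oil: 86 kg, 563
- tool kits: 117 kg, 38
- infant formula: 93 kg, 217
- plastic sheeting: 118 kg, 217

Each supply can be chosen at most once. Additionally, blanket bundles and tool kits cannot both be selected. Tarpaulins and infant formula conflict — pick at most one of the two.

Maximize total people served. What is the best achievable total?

Taking mosquito nets + blanket bundles + tarpaulins + water purification tabs + solar lanterns + cooking oil: 445 kg used, 2505 in people served.
Every other selection either busts 458 kg or breaks a pairing rule or fails to beat 2505.

2505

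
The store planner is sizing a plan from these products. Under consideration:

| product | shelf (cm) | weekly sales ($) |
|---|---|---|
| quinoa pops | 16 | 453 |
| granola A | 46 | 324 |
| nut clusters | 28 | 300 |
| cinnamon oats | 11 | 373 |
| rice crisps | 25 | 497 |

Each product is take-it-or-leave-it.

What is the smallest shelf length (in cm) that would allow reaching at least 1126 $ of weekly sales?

52

Minimise cm subject to total weekly sales ≥ 1126.
quinoa pops + cinnamon oats + rice crisps reaches 1323 using 52 cm.
Below 52 cm the best achievable stays under 1126.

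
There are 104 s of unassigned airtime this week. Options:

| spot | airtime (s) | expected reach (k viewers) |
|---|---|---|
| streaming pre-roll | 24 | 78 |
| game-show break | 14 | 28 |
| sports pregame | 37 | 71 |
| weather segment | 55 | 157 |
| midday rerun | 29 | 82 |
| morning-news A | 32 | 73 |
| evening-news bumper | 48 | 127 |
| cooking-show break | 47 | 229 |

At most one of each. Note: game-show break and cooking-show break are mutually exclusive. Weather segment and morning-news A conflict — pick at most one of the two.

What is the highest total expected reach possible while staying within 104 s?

Streaming pre-roll + midday rerun + cooking-show break uses 100 of the 104 s and totals 389.
Next best is weather segment + cooking-show break at 386 (102 s) — short by 3.

389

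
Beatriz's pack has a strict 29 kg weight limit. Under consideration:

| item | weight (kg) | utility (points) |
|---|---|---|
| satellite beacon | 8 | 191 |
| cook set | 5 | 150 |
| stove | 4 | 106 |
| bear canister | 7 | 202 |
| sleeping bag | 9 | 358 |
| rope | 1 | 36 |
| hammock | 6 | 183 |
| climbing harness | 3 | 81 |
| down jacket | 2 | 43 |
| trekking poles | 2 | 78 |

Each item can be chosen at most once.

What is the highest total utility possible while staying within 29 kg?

Density check — sleeping bag 39.78, trekking poles 39.00, rope 36.00 are the best per kg.
Filling by ratio: cook set + sleeping bag + rope + hammock + climbing harness + down jacket + trekking poles for 929, with 1 kg left unused.
Replace rope and climbing harness and down jacket with bear canister: the trade gains 42 net, giving 971 at 29 kg.
Next best is stove + bear canister + sleeping bag + rope + hammock + trekking poles at 963 (29 kg) — short by 8.

971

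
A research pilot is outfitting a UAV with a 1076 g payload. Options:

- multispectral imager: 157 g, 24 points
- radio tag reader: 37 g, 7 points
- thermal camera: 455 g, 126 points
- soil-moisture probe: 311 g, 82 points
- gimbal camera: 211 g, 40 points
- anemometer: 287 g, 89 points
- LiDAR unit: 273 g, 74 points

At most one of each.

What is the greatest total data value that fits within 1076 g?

297

Filling by ratio: radio tag reader + thermal camera + anemometer + LiDAR unit for 296, with 24 g left unused.
Dropping radio tag reader and LiDAR unit frees 310 g; slotting in soil-moisture probe (311 g) lifts the total to 297 at 1053 g.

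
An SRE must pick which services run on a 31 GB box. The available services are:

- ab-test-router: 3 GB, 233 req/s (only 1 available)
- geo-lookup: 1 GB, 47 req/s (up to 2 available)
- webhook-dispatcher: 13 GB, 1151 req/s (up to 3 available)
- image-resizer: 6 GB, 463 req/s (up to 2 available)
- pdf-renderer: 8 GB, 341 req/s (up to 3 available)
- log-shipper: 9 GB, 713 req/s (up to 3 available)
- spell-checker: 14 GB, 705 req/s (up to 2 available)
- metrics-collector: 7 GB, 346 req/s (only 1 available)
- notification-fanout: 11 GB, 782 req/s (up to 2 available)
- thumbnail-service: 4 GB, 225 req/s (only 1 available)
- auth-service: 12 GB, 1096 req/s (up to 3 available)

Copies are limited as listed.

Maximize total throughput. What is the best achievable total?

Ranking by ratio (throughput/GB): auth-service 91.33, webhook-dispatcher 88.54, log-shipper 79.22.
Taking the top-ratio services first gives ab-test-router + thumbnail-service + 2×auth-service for 2650 (31 GB).
A better packing is webhook-dispatcher + image-resizer + auth-service: 31 GB, total 2710.
Every other selection either busts 31 GB or exceeds an availability limit or fails to beat 2710.

2710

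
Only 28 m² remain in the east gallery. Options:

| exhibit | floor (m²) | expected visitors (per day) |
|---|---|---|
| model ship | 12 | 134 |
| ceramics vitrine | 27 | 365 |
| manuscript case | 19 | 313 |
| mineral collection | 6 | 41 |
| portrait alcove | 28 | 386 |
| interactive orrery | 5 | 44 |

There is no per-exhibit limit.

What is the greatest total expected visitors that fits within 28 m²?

Greedy by ratio would take manuscript case + interactive orrery: 24 m² used, total 357.
Replace manuscript case and interactive orrery with portrait alcove: the trade gains 29 net, giving 386 at 28 m².
Every other selection either busts 28 m² or fails to beat 386.

386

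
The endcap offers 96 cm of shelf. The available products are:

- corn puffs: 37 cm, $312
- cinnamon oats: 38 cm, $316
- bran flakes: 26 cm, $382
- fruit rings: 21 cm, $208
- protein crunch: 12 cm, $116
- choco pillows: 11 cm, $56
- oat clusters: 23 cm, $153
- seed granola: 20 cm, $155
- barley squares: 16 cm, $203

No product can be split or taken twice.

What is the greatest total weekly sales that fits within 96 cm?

The ratio ordering already packs tightly: bran flakes + fruit rings + protein crunch + seed granola + barley squares, 95 cm, 1064.

1064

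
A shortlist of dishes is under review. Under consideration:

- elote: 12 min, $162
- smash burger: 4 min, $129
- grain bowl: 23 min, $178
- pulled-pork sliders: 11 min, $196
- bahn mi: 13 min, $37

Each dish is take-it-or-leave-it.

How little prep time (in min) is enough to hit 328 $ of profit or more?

23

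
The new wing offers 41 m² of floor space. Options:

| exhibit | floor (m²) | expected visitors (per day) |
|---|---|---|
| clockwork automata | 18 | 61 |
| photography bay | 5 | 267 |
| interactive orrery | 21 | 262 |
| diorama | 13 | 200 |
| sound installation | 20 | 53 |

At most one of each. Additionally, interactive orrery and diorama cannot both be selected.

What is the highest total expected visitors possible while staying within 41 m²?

Best packing: photography bay + interactive orrery — 26 m², 529 total.
That's the maximum — no feasible swap from here does better than 529.

529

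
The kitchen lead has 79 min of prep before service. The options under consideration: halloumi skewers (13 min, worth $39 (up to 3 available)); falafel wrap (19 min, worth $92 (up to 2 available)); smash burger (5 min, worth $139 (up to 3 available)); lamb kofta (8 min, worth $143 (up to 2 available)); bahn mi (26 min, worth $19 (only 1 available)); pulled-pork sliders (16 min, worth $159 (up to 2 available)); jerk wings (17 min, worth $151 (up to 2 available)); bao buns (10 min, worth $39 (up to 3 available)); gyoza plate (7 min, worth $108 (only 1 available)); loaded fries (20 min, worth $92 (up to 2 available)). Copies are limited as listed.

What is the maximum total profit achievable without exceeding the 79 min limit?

1137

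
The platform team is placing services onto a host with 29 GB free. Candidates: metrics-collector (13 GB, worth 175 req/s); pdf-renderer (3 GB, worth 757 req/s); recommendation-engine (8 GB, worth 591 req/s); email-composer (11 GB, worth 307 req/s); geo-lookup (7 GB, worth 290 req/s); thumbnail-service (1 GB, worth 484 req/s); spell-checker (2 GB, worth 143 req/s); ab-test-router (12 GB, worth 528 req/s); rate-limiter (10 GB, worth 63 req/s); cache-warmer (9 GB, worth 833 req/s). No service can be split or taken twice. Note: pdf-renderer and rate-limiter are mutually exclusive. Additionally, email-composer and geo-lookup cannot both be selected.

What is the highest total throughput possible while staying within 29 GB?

2955

By throughput per GB: thumbnail-service 484.00, pdf-renderer 252.33, cache-warmer 92.56 lead.
Filling by ratio: pdf-renderer + recommendation-engine + thumbnail-service + spell-checker + cache-warmer for 2808, with 6 GB left unused.
The 2 GB tied up in spell-checker is better spent on geo-lookup — total rises to 2955 (28 GB).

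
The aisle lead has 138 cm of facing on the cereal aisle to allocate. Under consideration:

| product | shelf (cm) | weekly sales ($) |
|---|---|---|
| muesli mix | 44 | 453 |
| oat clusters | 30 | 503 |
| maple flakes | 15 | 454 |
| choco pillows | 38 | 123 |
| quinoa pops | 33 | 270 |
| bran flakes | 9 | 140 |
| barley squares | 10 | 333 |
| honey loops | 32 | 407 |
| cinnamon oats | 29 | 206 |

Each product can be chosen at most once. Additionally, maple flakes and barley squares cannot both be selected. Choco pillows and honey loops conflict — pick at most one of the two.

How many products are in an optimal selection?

5

Best achievable weekly sales is 1957.
muesli mix + oat clusters + maple flakes + bran flakes + honey loops hits 1957 at 130 cm.
Any selection reaching 1957 contains exactly 5 products.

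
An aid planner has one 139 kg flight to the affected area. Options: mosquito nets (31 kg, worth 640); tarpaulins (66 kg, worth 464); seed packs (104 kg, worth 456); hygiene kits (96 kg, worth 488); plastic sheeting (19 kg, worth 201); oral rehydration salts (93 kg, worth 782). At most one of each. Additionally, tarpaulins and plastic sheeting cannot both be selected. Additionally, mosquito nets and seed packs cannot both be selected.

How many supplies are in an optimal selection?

2

Optimal total is 1422.
One optimal bundle: mosquito nets + oral rehydration salts (124 kg).
Any selection reaching 1422 contains exactly 2 supplies.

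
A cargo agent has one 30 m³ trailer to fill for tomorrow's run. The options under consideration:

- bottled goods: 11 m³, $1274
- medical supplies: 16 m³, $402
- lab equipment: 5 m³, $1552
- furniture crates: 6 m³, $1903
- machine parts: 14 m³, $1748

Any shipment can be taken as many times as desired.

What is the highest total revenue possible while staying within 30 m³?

9515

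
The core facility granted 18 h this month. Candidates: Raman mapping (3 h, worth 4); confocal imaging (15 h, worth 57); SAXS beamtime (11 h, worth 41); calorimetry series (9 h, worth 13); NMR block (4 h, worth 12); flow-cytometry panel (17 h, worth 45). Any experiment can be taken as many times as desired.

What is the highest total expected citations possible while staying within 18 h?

The ratio ordering already packs tightly: Raman mapping + confocal imaging, 18 h, 61.
That's the maximum — no swap from here does better than 61.

61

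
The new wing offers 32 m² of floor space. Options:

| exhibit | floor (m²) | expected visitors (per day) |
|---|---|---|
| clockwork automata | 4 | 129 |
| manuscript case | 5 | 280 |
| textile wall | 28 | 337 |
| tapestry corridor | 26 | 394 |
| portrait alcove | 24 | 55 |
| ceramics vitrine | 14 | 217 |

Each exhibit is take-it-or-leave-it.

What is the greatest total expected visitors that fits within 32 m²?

674

Greedy by ratio would take clockwork automata + manuscript case + ceramics vitrine: 23 m² used, total 626.
Dropping clockwork automata and ceramics vitrine frees 18 m²; slotting in tapestry corridor (26 m²) lifts the total to 674 at 31 m².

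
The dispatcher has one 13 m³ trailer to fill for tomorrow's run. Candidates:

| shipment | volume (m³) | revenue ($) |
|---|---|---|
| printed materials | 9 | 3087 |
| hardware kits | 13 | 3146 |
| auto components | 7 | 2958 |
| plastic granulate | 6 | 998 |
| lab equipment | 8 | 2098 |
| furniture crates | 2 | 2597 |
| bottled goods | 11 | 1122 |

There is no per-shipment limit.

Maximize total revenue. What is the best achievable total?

15582

Taking 6×furniture crates: 12 m³ used, 15582 in revenue.
The spare 1 m³ is too small for any remaining shipment, and no exchange beats 15582.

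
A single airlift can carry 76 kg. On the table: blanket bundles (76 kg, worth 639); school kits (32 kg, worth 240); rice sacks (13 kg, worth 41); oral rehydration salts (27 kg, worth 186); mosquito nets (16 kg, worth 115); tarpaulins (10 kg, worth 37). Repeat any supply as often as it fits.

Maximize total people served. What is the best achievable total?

Ranking by ratio (people served/kg): blanket bundles 8.41, school kits 7.50, mosquito nets 7.19, oral rehydration salts 6.89.
Best packing: blanket bundles — 76 kg, 639 total.
No other feasible combination exceeds 639.

639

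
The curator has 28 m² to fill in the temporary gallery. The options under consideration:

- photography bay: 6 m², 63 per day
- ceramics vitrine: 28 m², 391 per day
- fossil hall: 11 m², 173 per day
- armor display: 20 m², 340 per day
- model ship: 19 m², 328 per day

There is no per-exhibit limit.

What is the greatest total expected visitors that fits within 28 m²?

409

Density check — model ship 17.26, armor display 17.00, fossil hall 15.73, ceramics vitrine 13.96 are the best per m².
Taking the top-ratio exhibits first gives photography bay + model ship for 391 (25 m²).
Replace model ship with 2×fossil hall: the trade gains 18 net, giving 409 at 28 m².
Every other selection either busts 28 m² or fails to beat 409.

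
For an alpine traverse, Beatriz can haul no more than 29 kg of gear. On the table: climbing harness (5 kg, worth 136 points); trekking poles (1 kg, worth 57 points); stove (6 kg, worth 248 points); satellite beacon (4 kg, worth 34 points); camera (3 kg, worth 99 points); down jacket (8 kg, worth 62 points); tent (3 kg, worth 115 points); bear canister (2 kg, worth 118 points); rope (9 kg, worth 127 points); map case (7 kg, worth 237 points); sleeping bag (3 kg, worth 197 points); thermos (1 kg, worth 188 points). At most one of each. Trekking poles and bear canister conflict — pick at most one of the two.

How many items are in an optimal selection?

The maximum utility within 29 kg is 1277.
One optimal bundle: climbing harness + trekking poles + stove + camera + tent + map case + sleeping bag + thermos (29 kg).
Any selection reaching 1277 contains exactly 8 items.

8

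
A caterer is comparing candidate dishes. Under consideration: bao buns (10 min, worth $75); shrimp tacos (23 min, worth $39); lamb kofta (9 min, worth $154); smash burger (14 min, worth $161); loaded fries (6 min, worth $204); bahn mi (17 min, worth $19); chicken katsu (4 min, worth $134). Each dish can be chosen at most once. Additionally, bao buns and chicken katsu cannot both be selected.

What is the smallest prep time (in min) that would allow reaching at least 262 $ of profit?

Minimise min subject to total profit ≥ 262.
loaded fries + chicken katsu: 338 profit at 10 min.
Any bundle with less than 10 min falls short of 262.

10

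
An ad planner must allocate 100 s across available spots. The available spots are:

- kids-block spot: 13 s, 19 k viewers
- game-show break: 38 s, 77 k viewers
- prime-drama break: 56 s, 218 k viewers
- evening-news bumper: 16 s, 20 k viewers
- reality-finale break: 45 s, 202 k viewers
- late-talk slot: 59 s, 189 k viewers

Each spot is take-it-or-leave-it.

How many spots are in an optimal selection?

3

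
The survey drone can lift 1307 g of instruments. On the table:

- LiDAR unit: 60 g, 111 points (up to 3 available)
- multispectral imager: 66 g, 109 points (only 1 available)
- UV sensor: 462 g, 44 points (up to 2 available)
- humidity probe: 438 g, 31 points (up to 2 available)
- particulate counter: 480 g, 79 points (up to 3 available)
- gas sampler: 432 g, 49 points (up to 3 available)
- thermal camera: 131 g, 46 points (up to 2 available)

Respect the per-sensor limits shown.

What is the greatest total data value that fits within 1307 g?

616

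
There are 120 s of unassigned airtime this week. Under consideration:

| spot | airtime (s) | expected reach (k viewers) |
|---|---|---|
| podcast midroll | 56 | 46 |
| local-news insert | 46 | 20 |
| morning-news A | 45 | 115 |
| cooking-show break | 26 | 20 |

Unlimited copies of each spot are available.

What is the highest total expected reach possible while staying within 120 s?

250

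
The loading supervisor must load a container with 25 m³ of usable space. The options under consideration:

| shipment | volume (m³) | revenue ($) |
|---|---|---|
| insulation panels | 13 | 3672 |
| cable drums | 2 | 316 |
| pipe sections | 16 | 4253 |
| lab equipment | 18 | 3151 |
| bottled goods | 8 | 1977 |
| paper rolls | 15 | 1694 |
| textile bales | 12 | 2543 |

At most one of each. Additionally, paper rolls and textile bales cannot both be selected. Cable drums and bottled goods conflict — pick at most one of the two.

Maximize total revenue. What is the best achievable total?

Taking pipe sections + bottled goods: 24 m³ used, 6230 in revenue.
Runner-up insulation panels + textile bales tops out at 6215.

6230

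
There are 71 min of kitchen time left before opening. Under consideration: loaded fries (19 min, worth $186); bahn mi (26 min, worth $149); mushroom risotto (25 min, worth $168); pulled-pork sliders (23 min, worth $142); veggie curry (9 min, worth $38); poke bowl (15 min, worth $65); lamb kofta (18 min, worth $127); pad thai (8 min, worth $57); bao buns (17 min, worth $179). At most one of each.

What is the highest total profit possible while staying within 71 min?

Greedy by ratio would take loaded fries + veggie curry + lamb kofta + pad thai + bao buns: 71 min used, total 587.
The 27 min tied up in veggie curry and lamb kofta is better spent on mushroom risotto — total rises to 590 (69 min).
No other feasible combination exceeds 590.

590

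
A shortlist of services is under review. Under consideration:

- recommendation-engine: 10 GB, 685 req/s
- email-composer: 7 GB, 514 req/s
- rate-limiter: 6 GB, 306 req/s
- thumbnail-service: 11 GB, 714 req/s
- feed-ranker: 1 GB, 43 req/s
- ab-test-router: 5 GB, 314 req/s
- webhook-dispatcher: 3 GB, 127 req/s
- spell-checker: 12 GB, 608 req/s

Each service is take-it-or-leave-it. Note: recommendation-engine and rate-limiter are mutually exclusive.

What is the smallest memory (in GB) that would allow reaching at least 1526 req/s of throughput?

Minimise GB subject to total throughput ≥ 1526.
email-composer + thumbnail-service + ab-test-router reaches 1542 using 23 GB.
Any bundle with less than 23 GB falls short of 1526.

23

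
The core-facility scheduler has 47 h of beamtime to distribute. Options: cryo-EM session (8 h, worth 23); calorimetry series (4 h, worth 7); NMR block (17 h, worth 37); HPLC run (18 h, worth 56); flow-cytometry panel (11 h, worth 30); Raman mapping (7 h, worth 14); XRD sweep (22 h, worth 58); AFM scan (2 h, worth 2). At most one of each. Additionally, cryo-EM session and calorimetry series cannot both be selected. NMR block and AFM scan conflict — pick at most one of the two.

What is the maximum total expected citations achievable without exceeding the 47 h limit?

128

Taking the top-ratio experiments first gives cryo-EM session + HPLC run + flow-cytometry panel + Raman mapping + AFM scan for 125 (46 h).
Dropping cryo-EM session and flow-cytometry panel and AFM scan frees 21 h; slotting in XRD sweep (22 h) lifts the total to 128 at 47 h.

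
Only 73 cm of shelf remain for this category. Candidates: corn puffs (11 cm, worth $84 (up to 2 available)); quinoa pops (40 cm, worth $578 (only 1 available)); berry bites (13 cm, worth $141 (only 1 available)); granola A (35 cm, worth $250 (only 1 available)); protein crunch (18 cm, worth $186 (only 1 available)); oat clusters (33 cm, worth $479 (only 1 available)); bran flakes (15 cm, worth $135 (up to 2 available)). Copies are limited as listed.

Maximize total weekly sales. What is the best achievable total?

1057

Best packing: quinoa pops + oat clusters — 73 cm, 1057 total.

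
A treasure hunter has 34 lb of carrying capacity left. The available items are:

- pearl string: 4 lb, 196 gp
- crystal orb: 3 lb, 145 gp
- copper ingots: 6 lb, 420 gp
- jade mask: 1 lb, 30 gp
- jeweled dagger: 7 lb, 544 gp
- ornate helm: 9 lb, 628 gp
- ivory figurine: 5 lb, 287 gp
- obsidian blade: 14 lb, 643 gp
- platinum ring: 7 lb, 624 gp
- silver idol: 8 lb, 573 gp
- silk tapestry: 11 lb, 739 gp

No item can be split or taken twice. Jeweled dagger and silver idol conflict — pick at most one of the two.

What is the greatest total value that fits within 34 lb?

2535

Jeweled dagger + ornate helm + platinum ring + silk tapestry uses 34 of the 34 lb and totals 2535.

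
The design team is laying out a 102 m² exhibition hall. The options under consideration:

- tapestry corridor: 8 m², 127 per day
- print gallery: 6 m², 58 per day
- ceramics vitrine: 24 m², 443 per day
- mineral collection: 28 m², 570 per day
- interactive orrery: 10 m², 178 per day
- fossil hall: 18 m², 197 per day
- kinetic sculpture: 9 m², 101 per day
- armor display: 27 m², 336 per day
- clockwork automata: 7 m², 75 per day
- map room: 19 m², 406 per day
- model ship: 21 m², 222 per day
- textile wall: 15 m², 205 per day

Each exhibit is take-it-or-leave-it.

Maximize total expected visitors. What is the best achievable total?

Taking the top-ratio exhibits first gives tapestry corridor + ceramics vitrine + mineral collection + interactive orrery + kinetic sculpture + map room for 1825 (98 m²).
Dropping tapestry corridor and kinetic sculpture frees 17 m²; slotting in print gallery + textile wall (21 m²) lifts the total to 1860 at 102 m².
Every other selection either busts 102 m² or fails to beat 1860.

1860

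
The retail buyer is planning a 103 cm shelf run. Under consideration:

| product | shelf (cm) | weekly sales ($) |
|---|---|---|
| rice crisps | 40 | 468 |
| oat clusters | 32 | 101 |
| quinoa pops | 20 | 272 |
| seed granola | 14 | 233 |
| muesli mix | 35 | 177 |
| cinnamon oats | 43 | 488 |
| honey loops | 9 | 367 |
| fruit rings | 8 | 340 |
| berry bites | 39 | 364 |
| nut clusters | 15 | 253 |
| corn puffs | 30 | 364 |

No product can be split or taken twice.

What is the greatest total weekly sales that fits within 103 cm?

Ranking by ratio (weekly sales/cm): fruit rings 42.50, honey loops 40.78, nut clusters 16.87, seed granola 16.64.
The ratio ordering already packs tightly: quinoa pops + seed granola + honey loops + fruit rings + nut clusters + corn puffs, 96 cm, 1829.

1829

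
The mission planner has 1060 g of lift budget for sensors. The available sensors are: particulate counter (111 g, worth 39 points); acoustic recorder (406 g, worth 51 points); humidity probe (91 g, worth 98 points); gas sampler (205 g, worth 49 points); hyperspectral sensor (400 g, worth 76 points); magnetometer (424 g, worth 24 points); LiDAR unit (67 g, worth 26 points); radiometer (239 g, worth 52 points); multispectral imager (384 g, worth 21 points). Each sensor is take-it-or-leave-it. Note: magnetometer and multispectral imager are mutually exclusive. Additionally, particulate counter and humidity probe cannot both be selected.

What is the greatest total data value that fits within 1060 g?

Taking humidity probe + gas sampler + hyperspectral sensor + LiDAR unit + radiometer: 1002 g used, 301 in data value.
Runner-up acoustic recorder + humidity probe + gas sampler + LiDAR unit + radiometer tops out at 276.

301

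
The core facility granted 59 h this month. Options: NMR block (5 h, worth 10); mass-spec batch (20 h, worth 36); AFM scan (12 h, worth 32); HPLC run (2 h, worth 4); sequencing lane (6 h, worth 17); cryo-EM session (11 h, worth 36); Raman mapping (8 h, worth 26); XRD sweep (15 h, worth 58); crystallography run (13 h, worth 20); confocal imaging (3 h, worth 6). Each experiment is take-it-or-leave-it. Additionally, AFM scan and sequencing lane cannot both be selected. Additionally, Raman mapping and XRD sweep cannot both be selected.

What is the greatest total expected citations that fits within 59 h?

Taking mass-spec batch + AFM scan + cryo-EM session + XRD sweep: 58 h used, 162 in expected citations.
Every other selection either busts 59 h or breaks a pairing rule or fails to beat 162.

162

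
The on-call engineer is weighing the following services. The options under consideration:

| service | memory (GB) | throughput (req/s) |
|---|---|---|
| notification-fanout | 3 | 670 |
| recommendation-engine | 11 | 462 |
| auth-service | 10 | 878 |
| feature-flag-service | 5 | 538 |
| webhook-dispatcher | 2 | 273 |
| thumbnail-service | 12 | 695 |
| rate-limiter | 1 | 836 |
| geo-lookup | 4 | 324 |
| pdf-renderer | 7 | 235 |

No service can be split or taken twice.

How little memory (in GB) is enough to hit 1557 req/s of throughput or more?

Minimise GB subject to total throughput ≥ 1557.
notification-fanout + webhook-dispatcher + rate-limiter reaches 1779 using 6 GB.
Below 6 GB the best achievable stays under 1557.

6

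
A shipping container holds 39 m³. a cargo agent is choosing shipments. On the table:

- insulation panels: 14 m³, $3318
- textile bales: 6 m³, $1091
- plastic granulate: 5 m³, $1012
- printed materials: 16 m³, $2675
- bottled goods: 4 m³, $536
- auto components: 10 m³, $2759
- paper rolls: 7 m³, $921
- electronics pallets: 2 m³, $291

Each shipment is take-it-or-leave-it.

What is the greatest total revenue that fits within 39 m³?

8716

The ratio heuristic lands on insulation panels + textile bales + plastic granulate + auto components + electronics pallets (8471) but leaves 2 m³ idle.
Replace electronics pallets with bottled goods: the trade gains 245 net, giving 8716 at 39 m³.
Runner-up insulation panels + textile bales + plastic granulate + auto components + electronics pallets tops out at 8471.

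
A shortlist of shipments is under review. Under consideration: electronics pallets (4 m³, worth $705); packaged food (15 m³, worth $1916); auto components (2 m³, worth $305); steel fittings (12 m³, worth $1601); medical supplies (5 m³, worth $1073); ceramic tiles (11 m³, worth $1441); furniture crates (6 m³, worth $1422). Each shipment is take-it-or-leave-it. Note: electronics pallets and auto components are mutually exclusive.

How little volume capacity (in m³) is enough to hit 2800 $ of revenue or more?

13

Look for the lowest-volume combination reaching 2800.
Taking auto components + medical supplies + furniture crates gives 2800 (≥ 2800) for 13 m³.
Below 13 m³ the best achievable stays under 2800.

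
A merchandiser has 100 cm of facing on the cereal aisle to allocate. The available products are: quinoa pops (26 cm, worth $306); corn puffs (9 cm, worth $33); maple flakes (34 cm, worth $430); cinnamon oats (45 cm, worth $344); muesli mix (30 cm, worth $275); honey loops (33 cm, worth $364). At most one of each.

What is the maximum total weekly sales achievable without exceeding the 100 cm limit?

Taking quinoa pops + maple flakes + honey loops: 93 cm used, 1100 in weekly sales.

1100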